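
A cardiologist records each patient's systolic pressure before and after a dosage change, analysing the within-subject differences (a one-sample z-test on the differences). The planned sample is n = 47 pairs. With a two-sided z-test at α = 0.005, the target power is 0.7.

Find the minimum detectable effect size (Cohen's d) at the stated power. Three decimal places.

d ≈ 0.486

Need Φ(δ − 2.807) = 0.7, so δ = 2.807 + 0.524 = 3.331.
(Lower-tail contribution to power is negligible for δ > 0.)
δ = d·√n ⇒ d = δ/√n = 3.331/√47 = 0.4859.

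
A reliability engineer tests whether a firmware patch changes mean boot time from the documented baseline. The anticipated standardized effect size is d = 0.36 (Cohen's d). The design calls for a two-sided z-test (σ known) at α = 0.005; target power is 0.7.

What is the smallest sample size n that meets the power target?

For power 0.7 need Φ(δ − z_{0.0025}) = 0.7, so δ = z_{0.0025} + z_{0.30} = 2.807 + 0.524 = 3.331.
(For δ > 0 the lower-tail rejection region contributes negligibly to power, so the one-term inversion is standard.)
δ = d·√n ⇒ n = (δ/d)² = (3.331 / 0.36)² = 85.64.
Rounding up, n = 86.

n = 86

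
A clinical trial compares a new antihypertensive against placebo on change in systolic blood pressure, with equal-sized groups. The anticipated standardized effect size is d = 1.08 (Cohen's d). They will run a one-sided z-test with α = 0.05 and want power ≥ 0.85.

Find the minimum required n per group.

For power 0.85 need Φ(δ − z_{0.05}) = 0.85, so δ = z_{0.05} + z_{0.15} = 1.645 + 1.036 = 2.681.
δ = d·√(n/2) ⇒ n = 2(δ/d)² = 2 × (2.681 / 1.08)² = 12.33.
Round up to the next whole unit.

n = 13 per group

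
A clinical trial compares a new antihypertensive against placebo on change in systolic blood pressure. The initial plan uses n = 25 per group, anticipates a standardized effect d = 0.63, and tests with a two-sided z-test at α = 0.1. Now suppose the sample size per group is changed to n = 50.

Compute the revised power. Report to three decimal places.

Power ≈ 0.934

With n = 50 per group: δ = d·√(n/2) = 0.63 × √(50/2) = 3.1500. Critical value z_{0.05} = 1.645.
Revised power = Φ(δ − 1.645) + Φ(−δ − 1.645) = Φ(1.505) + Φ(-4.795) = 0.9339 + 0.0000 = 0.9339.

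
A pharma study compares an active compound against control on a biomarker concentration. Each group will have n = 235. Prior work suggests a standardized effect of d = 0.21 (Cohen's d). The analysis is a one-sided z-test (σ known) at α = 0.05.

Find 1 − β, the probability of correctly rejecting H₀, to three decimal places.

Power ≈ 0.736

Noncentrality parameter: λ = d·√(n/2) = 0.21 × √(235/2) = 2.2763
One-sided α = 0.05 → critical value z_{0.05} = 1.645.
Power = Φ(λ − 1.645) = Φ(0.631) = 0.7361.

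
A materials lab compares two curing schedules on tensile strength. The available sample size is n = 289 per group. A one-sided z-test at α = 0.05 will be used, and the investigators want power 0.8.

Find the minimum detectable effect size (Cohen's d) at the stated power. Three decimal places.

Need Φ(δ − 1.645) = 0.8, so δ = 1.645 + 0.842 = 2.486.
δ = d·√(n/2) ⇒ d = δ/√(n/2) = 2.486/√(289/2) = 0.2068.

d ≈ 0.207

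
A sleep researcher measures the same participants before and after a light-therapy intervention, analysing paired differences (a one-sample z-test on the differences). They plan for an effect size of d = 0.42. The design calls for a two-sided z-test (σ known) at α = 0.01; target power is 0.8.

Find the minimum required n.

For power 0.8 need Φ(δ − z_{0.005}) = 0.8, so δ = z_{0.005} + z_{0.20} = 2.576 + 0.842 = 3.417.
(For δ > 0 the lower-tail rejection region contributes negligibly to power, so the one-term inversion is standard.)
δ = d·√n ⇒ n = (δ/d)² = (3.417 / 0.42)² = 66.21.
Round up to the next whole unit.

n = 67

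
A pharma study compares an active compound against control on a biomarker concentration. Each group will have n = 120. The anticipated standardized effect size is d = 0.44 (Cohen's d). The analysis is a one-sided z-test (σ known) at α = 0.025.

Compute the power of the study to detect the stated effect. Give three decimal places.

Noncentrality parameter: δ = d·√(n/2) = 0.44 × √(120/2) = 3.4082
Critical value for a one-sided test at α = 0.025: z_α = 1.960.
Power = Φ(δ − 1.960) = Φ(1.448) = 0.9262.

Power ≈ 0.926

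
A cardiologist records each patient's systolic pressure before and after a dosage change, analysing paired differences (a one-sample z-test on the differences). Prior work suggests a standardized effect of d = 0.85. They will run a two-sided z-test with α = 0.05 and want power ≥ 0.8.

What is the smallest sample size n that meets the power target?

n = 11

For power 0.8 need Φ(δ − z_{0.025}) = 0.8, so δ = z_{0.025} + z_{0.20} = 1.960 + 0.842 = 2.802.
(For δ > 0 the lower-tail rejection region contributes negligibly to power, so the one-term inversion is standard.)
δ = d·√n ⇒ n = (δ/d)² = (2.802 / 0.85)² = 10.86.
Round up to the next whole unit.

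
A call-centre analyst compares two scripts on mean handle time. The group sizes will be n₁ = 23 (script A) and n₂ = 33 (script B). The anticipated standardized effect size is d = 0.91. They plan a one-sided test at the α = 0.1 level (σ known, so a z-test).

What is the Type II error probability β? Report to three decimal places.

β ≈ 0.019

Noncentrality parameter: δ = d / √(1/n₁ + 1/n₂) = 0.91 / √(1/23 + 1/33) = 3.3502
One-sided α = 0.1 → critical value z_{0.1} = 1.282.
Power = Φ(δ − 1.282) = Φ(2.069) = 0.9807.
Type II error: β = 1 − power = 1 − 0.9807 = 0.0193.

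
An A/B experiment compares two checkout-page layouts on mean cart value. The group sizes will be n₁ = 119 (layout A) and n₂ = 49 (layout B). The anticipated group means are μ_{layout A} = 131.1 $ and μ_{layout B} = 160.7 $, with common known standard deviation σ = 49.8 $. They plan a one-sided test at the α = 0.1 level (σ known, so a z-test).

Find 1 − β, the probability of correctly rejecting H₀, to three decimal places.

Power ≈ 0.987

Standardized effect: d = |μ_{layout A} − μ_{layout B}| / σ = |131.1 − 160.7| / 49.8 = 0.5944
Noncentrality parameter: λ = d / √(1/n₁ + 1/n₂) = 0.5944 / √(1/119 + 1/49) = 3.5017
Critical value for a one-sided test at α = 0.1: z_α = 1.282.
Power = P(Z > 1.282 − λ) = Φ(2.220) = 0.9868.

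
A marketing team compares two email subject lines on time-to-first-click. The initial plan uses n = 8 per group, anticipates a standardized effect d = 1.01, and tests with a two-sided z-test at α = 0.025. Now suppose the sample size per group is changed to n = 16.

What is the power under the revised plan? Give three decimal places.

Power ≈ 0.731

With n = 16 per group: δ = d·√(n/2) = 1.01 × √(16/2) = 2.8567. Critical value z_{0.0125} = 2.241.
Revised power = Φ(δ − 2.241) + Φ(−δ − 2.241) = Φ(0.615) + Φ(-5.098) = 0.7308 + 0.0000 = 0.7308.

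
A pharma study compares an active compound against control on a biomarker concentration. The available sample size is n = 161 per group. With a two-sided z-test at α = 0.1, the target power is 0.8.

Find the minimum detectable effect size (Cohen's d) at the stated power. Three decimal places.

Need Φ(δ − 1.645) = 0.8, so δ = 1.645 + 0.842 = 2.486.
(Lower-tail contribution to power is negligible for δ > 0.)
δ = d·√(n/2) ⇒ d = δ/√(n/2) = 2.486/√(161/2) = 0.2771.

d ≈ 0.277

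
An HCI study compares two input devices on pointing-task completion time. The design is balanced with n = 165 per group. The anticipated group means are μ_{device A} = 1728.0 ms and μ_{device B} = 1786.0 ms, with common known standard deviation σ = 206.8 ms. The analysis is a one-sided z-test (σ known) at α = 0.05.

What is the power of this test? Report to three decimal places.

Power ≈ 0.817

Standardized effect: d = |μ_{device A} − μ_{device B}| / σ = |1728.0 − 1786.0| / 206.8 = 0.2805
Noncentrality parameter: δ = d·√(n/2) = 0.2805 × √(165/2) = 2.5474
One-sided α = 0.05 → critical value z_{0.05} = 1.645.
Power = P(Z > 1.645 − δ) = Φ(0.903) = 0.8166.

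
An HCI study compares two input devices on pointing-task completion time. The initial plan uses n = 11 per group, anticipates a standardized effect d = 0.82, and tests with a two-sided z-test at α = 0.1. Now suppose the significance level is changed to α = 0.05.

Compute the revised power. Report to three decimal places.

δ = d·√(n/2) = 0.82 × √(11/2) = 1.9231 (unchanged). New critical value: z_{0.025} = 1.960.
Revised power = Φ(δ − 1.960) + Φ(−δ − 1.960) = Φ(-0.037) + Φ(-3.883) = 0.4853 + 0.0001 = 0.4853.

Power ≈ 0.485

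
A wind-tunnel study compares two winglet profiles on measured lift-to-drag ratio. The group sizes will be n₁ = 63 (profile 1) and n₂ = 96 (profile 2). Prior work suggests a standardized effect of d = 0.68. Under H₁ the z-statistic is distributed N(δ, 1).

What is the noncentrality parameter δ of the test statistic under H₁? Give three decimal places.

δ ≈ 4.194

δ = d / √(1/n₁ + 1/n₂) = 0.68 / √(1/63 + 1/96) = 4.1939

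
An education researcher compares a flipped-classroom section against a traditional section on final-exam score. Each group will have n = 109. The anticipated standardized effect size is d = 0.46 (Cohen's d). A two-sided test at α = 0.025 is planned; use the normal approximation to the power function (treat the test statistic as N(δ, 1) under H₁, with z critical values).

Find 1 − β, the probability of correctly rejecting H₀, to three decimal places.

Power ≈ 0.876

Noncentrality parameter: δ = d·√(n/2) = 0.46 × √(109/2) = 3.3959
Two-sided α = 0.025 → critical value z_{0.0125} = 2.241.
Power = Φ(δ − 2.241) + Φ(−δ − 2.241) = Φ(1.155) + Φ(-5.637) = 0.8759 + 0.0000 = 0.8759.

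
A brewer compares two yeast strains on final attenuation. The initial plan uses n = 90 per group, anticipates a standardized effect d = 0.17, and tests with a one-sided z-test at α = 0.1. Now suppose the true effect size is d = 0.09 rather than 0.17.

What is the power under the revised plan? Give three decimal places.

With d = 0.09: δ = d·√(n/2) = 0.09 × √(90/2) = 0.6037. Critical value z_{0.1} = 1.282.
Revised power = Φ(δ − 1.282) = Φ(-0.678) = 0.2489.

Power ≈ 0.249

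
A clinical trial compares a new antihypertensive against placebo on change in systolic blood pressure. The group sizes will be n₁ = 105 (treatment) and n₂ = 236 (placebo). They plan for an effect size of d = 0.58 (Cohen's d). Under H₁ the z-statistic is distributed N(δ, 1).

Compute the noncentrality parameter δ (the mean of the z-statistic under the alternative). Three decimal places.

δ ≈ 4.944

The noncentrality parameter scales effect size by the design's sample-size factor: δ = d / √(1/n₁ + 1/n₂) = 0.58 / √(1/105 + 1/236) = 4.9443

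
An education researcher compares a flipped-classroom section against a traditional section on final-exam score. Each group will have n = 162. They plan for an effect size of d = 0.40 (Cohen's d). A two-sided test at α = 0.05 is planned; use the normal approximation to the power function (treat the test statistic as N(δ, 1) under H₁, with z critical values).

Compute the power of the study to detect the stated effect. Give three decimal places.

Power ≈ 0.950

Noncentrality parameter: δ = d·√(n/2) = 0.40 × √(162/2) = 3.6000
Two-sided α = 0.05 → critical value z_{0.025} = 1.960.
Power = Φ(δ − 1.960) + Φ(−δ − 1.960) = Φ(1.640) + Φ(-5.560) = 0.9495 + 0.0000 = 0.9495.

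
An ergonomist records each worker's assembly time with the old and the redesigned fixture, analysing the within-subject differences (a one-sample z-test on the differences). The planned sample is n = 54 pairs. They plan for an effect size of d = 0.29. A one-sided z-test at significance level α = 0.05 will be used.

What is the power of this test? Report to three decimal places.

Power ≈ 0.687

Noncentrality parameter: δ = d·√n = 0.29 × √54 = 2.1311
Critical value for a one-sided test at α = 0.05: z_α = 1.645.
Power = P(Z > 1.645 − δ) = Φ(0.486) = 0.6866.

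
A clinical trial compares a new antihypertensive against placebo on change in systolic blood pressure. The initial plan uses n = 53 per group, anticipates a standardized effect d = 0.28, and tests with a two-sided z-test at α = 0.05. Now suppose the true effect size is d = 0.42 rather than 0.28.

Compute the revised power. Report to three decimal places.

Power ≈ 0.580

With d = 0.42: δ = d·√(n/2) = 0.42 × √(53/2) = 2.1621. Critical value z_{0.025} = 1.960.
Revised power = Φ(δ − 1.960) + Φ(−δ − 1.960) = Φ(0.202) + Φ(-4.122) = 0.5801 + 0.0000 = 0.5801.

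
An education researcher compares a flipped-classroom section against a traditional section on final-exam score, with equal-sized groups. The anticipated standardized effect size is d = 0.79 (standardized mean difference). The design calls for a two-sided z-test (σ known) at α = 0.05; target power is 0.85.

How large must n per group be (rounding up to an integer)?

For power 0.85 need Φ(δ − z_{0.025}) = 0.85, so δ = z_{0.025} + z_{0.15} = 1.960 + 1.036 = 2.996.
(For δ > 0 the lower-tail rejection region contributes negligibly to power, so the one-term inversion is standard.)
δ = d·√(n/2) ⇒ n = 2(δ/d)² = 2 × (2.996 / 0.79)² = 28.77.
Round up to the next whole unit.

n = 29 per group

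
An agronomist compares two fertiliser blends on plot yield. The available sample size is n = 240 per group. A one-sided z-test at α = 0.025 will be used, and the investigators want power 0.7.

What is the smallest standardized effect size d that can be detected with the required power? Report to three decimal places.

d ≈ 0.227

Need Φ(δ − 1.960) = 0.7, so δ = 1.960 + 0.524 = 2.484.
δ = d·√(n/2) ⇒ d = δ/√(n/2) = 2.484/√(240/2) = 0.2268.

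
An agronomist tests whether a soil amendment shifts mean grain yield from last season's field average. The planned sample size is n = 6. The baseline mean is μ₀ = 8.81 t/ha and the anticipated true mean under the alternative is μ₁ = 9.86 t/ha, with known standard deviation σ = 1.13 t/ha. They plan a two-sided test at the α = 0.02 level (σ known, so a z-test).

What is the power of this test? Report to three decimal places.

Power ≈ 0.480

Standardized effect: d = |μ₁ − μ₀| / σ = |9.86 − 8.81| / 1.13 = 0.9292
Noncentrality parameter: δ = d·√n = 0.9292 × √6 = 2.2761
Two-sided α = 0.02 → critical value z_{0.01} = 2.326.
Power = Φ(δ − 2.326) + Φ(−δ − 2.326) = Φ(-0.050) + Φ(-4.602) = 0.4800 + 0.0000 = 0.4800.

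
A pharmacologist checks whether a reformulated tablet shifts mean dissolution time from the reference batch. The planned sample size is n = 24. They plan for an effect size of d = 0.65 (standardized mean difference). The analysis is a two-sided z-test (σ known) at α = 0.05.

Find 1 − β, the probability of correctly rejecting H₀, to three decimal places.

Power ≈ 0.890

Noncentrality parameter: δ = d·√n = 0.65 × √24 = 3.1843
Critical value for a two-sided test at α = 0.05: z_{α/2} = 1.960.
Power = Φ(δ − 1.960) + Φ(−δ − 1.960) = Φ(1.224) + Φ(-5.144) = 0.8896 + 0.0000 = 0.8896.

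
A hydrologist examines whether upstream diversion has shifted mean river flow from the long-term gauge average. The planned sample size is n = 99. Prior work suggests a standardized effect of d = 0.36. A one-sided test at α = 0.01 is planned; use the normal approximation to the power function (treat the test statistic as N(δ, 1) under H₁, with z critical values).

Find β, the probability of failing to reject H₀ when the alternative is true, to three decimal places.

Noncentrality parameter: δ = d·√n = 0.36 × √99 = 3.5820
One-sided α = 0.01 → critical value z_{0.01} = 2.326.
Power = P(Z > 2.326 − δ) = Φ(1.256) = 0.8954.
Type II error: β = 1 − power = 1 − 0.8954 = 0.1046.

β ≈ 0.105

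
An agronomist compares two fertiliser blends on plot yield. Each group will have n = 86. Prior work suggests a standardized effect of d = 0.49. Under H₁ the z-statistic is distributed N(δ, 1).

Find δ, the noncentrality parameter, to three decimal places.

δ ≈ 3.213

The noncentrality parameter scales effect size by the design's sample-size factor: δ = d·√(n/2) = 0.49 × √(86/2) = 3.2131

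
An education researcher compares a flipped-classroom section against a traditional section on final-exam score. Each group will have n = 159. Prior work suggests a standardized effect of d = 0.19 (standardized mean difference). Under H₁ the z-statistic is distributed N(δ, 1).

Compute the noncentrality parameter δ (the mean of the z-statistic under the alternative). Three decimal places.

δ = d·√(n/2) = 0.19 × √(159/2) = 1.6941

δ ≈ 1.694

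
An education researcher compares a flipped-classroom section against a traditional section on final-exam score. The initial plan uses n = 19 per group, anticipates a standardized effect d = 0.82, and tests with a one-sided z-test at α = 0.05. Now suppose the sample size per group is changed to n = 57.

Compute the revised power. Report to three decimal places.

With n = 57 per group: δ = d·√(n/2) = 0.82 × √(57/2) = 4.3776. Critical value z_{0.05} = 1.645.
Revised power = Φ(δ − 1.645) = Φ(2.733) = 0.9969.

Power ≈ 0.997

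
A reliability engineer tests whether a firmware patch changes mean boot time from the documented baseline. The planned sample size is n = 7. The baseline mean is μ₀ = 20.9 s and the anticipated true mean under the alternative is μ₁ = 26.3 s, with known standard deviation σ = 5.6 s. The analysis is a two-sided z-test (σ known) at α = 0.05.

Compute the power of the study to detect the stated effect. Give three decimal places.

Standardized effect: d = |μ₁ − μ₀| / σ = |26.3 − 20.9| / 5.6 = 0.9643
Noncentrality parameter: δ = d·√n = 0.9643 × √7 = 2.5513
Critical value for a two-sided test at α = 0.05: z_{α/2} = 1.960.
Power = Φ(δ − 1.960) + Φ(−δ − 1.960) = Φ(0.591) + Φ(-4.511) = 0.7228 + 0.0000 = 0.7228.

Power ≈ 0.723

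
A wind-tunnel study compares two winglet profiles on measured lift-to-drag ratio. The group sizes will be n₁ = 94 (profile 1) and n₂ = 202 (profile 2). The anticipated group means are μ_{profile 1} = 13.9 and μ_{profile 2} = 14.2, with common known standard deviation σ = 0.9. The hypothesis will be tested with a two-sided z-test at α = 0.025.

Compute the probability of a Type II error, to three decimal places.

β ≈ 0.334

Standardized effect: d = |μ_{profile 1} − μ_{profile 2}| / σ = |13.9 − 14.2| / 0.9 = 0.3333
Noncentrality parameter: δ = d / √(1/n₁ + 1/n₂) = 0.3333 / √(1/94 + 1/202) = 2.6698
Critical value for a two-sided test at α = 0.025: z_{α/2} = 2.241.
Power = Φ(δ − 2.241) + Φ(−δ − 2.241) = Φ(0.428) + Φ(-4.911) = 0.6658 + 0.0000 = 0.6658.
Type II error: β = 1 − power = 1 − 0.6658 = 0.3342.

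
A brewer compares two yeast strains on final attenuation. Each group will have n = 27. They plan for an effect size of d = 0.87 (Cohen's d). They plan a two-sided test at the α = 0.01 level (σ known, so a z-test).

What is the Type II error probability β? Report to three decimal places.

Noncentrality parameter: δ = d·√(n/2) = 0.87 × √(27/2) = 3.1966
Two-sided α = 0.01 → critical value z_{0.005} = 2.576.
Power = Φ(δ − 2.576) + Φ(−δ − 2.576) = Φ(0.621) + Φ(-5.772) = 0.7326 + 0.0000 = 0.7326.
Type II error: β = 1 − power = 1 − 0.7326 = 0.2674.

β ≈ 0.267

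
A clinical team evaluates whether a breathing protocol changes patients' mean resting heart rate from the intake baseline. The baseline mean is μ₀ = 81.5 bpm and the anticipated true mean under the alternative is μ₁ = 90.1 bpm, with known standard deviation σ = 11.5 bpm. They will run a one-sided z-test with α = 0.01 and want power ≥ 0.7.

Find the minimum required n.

Standardized effect: d = |μ₁ − μ₀| / σ = |90.1 − 81.5| / 11.5 = 0.7478
Set Φ(δ − 2.326) = 0.7; then δ − 2.326 = Φ⁻¹(0.7) = 0.524, giving δ = 2.851.
δ = d·√n ⇒ n = (δ/d)² = (2.851 / 0.7478)² = 14.53.
Round up to the next whole unit.

n = 15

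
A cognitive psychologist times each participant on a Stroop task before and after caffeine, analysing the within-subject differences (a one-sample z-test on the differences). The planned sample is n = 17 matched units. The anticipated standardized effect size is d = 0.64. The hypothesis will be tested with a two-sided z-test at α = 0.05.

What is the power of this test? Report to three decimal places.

Noncentrality parameter: δ = d·√n = 0.64 × √17 = 2.6388
Critical value for a two-sided test at α = 0.05: z_{α/2} = 1.960.
Power = Φ(δ − 1.960) + Φ(−δ − 1.960) = Φ(0.679) + Φ(-4.599) = 0.7514 + 0.0000 = 0.7514.

Power ≈ 0.751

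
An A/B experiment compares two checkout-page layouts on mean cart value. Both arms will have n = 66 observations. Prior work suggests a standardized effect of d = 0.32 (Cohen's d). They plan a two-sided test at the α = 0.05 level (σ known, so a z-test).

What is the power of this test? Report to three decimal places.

Noncentrality parameter: λ = d·√(n/2) = 0.32 × √(66/2) = 1.8383
Critical value for a two-sided test at α = 0.05: z_{α/2} = 1.960.
Power = Φ(λ − 1.960) + Φ(−λ − 1.960) = Φ(-0.122) + Φ(-3.798) = 0.4516 + 0.0001 = 0.4516.

Power ≈ 0.452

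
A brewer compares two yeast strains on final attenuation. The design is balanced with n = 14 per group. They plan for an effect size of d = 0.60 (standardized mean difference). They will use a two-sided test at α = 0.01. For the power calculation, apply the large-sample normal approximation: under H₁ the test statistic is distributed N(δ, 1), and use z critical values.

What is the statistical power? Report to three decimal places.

Noncentrality parameter: δ = d·√(n/2) = 0.60 × √(14/2) = 1.5875
Critical value for a two-sided test at α = 0.01: z_{α/2} = 2.576.
Power = Φ(δ − 2.576) + Φ(−δ − 2.576) = Φ(-0.988) + Φ(-4.163) = 0.1615 + 0.0000 = 0.1615.

Power ≈ 0.161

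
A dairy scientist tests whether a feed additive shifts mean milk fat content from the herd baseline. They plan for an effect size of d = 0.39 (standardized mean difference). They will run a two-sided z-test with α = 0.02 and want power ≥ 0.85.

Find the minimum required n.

n = 75

For power 0.85 need Φ(δ − z_{0.01}) = 0.85, so δ = z_{0.01} + z_{0.15} = 2.326 + 1.036 = 3.363.
(Ignoring the negligible lower-tail rejection probability gives the usual closed-form inversion.)
δ = d·√n ⇒ n = (δ/d)² = (3.363 / 0.39)² = 74.35.
Rounding up, n = 75.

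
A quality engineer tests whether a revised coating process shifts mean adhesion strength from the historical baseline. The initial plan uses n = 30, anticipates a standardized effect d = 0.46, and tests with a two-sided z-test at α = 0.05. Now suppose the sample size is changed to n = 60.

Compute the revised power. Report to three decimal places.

Power ≈ 0.946

With n = 60: δ = d·√n = 0.46 × √60 = 3.5631. Critical value z_{0.025} = 1.960.
Revised power = Φ(δ − 1.960) + Φ(−δ − 1.960) = Φ(1.603) + Φ(-5.523) = 0.9456 + 0.0000 = 0.9456.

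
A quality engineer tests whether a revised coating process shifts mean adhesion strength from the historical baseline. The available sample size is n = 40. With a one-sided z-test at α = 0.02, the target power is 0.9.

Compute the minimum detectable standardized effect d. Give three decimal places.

d ≈ 0.527

Need Φ(δ − 2.054) = 0.9, so δ = 2.054 + 1.282 = 3.335.
δ = d·√n ⇒ d = δ/√n = 3.335/√40 = 0.5274.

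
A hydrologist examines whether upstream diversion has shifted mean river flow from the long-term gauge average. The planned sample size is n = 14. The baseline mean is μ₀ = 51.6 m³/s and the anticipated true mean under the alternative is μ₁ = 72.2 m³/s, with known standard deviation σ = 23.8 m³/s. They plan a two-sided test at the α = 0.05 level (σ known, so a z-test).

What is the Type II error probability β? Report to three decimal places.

Standardized effect: d = |μ₁ − μ₀| / σ = |72.2 − 51.6| / 23.8 = 0.8655
Noncentrality parameter: δ = d·√n = 0.8655 × √14 = 3.2386
Critical value for a two-sided test at α = 0.05: z_{α/2} = 1.960.
Power = Φ(δ − 1.960) + Φ(−δ − 1.960) = Φ(1.279) + Φ(-5.199) = 0.8995 + 0.0000 = 0.8995.
Type II error: β = 1 − power = 1 − 0.8995 = 0.1005.

β ≈ 0.101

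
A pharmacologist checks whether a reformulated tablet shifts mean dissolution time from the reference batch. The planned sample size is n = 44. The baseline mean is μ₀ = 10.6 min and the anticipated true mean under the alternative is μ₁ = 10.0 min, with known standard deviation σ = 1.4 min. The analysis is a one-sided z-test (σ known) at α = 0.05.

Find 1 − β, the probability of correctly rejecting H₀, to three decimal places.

Standardized effect: d = |μ₁ − μ₀| / σ = |10.0 − 10.6| / 1.4 = 0.4286
Noncentrality parameter: δ = d·√n = 0.4286 × √44 = 2.8428
One-sided α = 0.05 → critical value z_{0.05} = 1.645.
Power = Φ(δ − 1.645) = Φ(1.198) = 0.8845.

Power ≈ 0.885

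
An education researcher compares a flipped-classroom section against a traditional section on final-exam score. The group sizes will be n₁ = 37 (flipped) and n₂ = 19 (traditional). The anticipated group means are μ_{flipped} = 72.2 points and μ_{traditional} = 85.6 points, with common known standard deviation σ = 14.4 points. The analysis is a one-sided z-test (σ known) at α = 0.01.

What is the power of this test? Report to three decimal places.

Standardized effect: d = |μ_{flipped} − μ_{traditional}| / σ = |72.2 − 85.6| / 14.4 = 0.9306
Noncentrality parameter: δ = d / √(1/n₁ + 1/n₂) = 0.9306 / √(1/37 + 1/19) = 3.2971
Critical value for a one-sided test at α = 0.01: z_α = 2.326.
Power = P(Z > 2.326 − δ) = Φ(0.971) = 0.8342.

Power ≈ 0.834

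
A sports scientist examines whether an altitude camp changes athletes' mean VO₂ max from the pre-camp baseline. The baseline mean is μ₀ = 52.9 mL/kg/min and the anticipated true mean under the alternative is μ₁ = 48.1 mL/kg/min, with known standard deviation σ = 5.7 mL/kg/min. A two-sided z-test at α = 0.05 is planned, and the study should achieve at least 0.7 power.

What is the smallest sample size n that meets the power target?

n = 9

Standardized effect: d = |μ₁ − μ₀| / σ = |48.1 − 52.9| / 5.7 = 0.8421
For power 0.7 need Φ(δ − z_{0.025}) = 0.7, so δ = z_{0.025} + z_{0.30} = 1.960 + 0.524 = 2.484.
(Ignoring the negligible lower-tail rejection probability gives the usual closed-form inversion.)
δ = d·√n ⇒ n = (δ/d)² = (2.484 / 0.8421)² = 8.70.
Round up to the next whole unit.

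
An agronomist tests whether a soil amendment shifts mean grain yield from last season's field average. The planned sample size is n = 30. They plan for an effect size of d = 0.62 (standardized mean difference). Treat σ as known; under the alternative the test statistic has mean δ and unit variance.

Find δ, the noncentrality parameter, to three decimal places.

δ ≈ 3.396

δ = d·√n = 0.62 × √30 = 3.3959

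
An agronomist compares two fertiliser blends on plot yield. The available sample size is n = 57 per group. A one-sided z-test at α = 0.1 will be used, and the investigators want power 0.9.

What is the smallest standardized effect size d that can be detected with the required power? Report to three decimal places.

d ≈ 0.480

Required noncentrality: δ = z_{0.1} + z_{0.10} = 1.282 + 1.282 = 2.563.
δ = d·√(n/2) ⇒ d = δ/√(n/2) = 2.563/√(57/2) = 0.4801.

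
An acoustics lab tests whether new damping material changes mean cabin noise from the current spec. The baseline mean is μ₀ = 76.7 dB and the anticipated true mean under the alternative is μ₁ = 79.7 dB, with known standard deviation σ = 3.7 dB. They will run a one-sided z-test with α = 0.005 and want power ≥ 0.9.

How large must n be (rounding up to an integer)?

Standardized effect: d = |μ₁ − μ₀| / σ = |79.7 − 76.7| / 3.7 = 0.8108
Set Φ(δ − 2.576) = 0.9; then δ − 2.576 = Φ⁻¹(0.9) = 1.282, giving δ = 3.857.
δ = d·√n ⇒ n = (δ/d)² = (3.857 / 0.8108)² = 22.63.
Round up to the next whole unit.

n = 23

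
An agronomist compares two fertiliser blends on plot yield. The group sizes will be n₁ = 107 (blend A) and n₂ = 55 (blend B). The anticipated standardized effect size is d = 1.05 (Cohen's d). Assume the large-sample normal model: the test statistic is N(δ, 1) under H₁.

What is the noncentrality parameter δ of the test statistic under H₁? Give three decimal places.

δ = d / √(1/n₁ + 1/n₂) = 1.05 / √(1/107 + 1/55) = 6.3286

δ ≈ 6.329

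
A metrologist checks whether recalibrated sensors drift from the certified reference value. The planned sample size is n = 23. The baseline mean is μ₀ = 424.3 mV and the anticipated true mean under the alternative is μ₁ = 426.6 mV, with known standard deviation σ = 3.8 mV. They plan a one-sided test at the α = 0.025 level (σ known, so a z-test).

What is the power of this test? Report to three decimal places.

Power ≈ 0.827

Standardized effect: d = |μ₁ − μ₀| / σ = |426.6 − 424.3| / 3.8 = 0.6053
Noncentrality parameter: δ = d·√n = 0.6053 × √23 = 2.9027
Critical value for a one-sided test at α = 0.025: z_α = 1.960.
Power = P(Z > 1.960 − δ) = Φ(0.943) = 0.8271.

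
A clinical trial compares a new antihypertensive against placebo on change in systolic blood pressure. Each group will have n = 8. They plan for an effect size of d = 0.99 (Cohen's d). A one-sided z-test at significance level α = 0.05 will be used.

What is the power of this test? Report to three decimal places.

Noncentrality parameter: δ = d·√(n/2) = 0.99 × √(8/2) = 1.9800
Critical value for a one-sided test at α = 0.05: z_α = 1.645.
Power = P(Z > 1.645 − δ) = Φ(0.335) = 0.6312.

Power ≈ 0.631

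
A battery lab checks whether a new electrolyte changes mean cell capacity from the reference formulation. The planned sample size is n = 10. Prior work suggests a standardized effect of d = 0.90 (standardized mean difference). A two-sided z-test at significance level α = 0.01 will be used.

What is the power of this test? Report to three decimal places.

Noncentrality parameter: δ = d·√n = 0.90 × √10 = 2.8460
Two-sided α = 0.01 → critical value z_{0.005} = 2.576.
Power = Φ(δ − 2.576) + Φ(−δ − 2.576) = Φ(0.270) + Φ(-5.422) = 0.6065 + 0.0000 = 0.6065.

Power ≈ 0.607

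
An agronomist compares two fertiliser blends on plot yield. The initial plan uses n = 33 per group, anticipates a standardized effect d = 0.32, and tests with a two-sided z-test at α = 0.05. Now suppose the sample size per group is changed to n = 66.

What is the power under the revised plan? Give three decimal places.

Power ≈ 0.452

With n = 66 per group: δ = d·√(n/2) = 0.32 × √(66/2) = 1.8383. Critical value z_{0.025} = 1.960.
Revised power = Φ(δ − 1.960) + Φ(−δ − 1.960) = Φ(-0.122) + Φ(-3.798) = 0.4516 + 0.0001 = 0.4516.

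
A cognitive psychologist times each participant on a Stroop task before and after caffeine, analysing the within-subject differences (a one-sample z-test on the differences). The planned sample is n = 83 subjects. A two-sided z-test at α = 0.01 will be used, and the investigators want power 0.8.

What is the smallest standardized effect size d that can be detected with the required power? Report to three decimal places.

d ≈ 0.375

Required noncentrality: δ = z_{0.005} + z_{0.20} = 2.576 + 0.842 = 3.417.
(The second rejection-region term Φ(−δ − z_{α/2}) is negligible and dropped.)
δ = d·√n ⇒ d = δ/√n = 3.417/√83 = 0.3751.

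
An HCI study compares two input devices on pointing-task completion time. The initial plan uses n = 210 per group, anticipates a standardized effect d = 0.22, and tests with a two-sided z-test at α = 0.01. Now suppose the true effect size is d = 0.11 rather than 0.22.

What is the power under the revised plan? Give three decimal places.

Power ≈ 0.074

With d = 0.11: δ = d·√(n/2) = 0.11 × √(210/2) = 1.1272. Critical value z_{0.005} = 2.576.
Revised power = Φ(δ − 2.576) + Φ(−δ − 2.576) = Φ(-1.449) + Φ(-3.703) = 0.0737 + 0.0001 = 0.0738.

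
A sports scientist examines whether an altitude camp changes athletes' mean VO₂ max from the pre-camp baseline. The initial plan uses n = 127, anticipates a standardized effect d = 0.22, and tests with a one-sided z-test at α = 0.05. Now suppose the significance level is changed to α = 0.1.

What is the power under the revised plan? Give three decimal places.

δ = d·√n = 0.22 × √127 = 2.4793 (unchanged). New critical value: z_{0.1} = 1.282.
Revised power = P(Z > 1.282 − δ) = Φ(1.198) = 0.8845.

Power ≈ 0.884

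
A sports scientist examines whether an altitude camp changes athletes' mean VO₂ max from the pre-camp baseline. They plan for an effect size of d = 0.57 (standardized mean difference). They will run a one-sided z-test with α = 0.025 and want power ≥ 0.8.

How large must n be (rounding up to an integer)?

Set Φ(δ − 1.960) = 0.8; then δ − 1.960 = Φ⁻¹(0.8) = 0.842, giving δ = 2.802.
δ = d·√n ⇒ n = (δ/d)² = (2.802 / 0.57)² = 24.16.
Round up to the next whole unit.

n = 25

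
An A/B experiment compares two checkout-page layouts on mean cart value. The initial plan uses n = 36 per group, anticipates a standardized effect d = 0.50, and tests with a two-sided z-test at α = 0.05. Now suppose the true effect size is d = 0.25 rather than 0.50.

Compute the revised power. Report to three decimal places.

With d = 0.25: δ = d·√(n/2) = 0.25 × √(36/2) = 1.0607. Critical value z_{0.025} = 1.960.
Revised power = Φ(δ − 1.960) + Φ(−δ − 1.960) = Φ(-0.899) + Φ(-3.021) = 0.1842 + 0.0013 = 0.1855.

Power ≈ 0.186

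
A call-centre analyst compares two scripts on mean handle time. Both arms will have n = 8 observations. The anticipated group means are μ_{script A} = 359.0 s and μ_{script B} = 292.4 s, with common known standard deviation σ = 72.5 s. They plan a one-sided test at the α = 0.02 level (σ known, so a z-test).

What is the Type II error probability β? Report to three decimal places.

β ≈ 0.586

Standardized effect: d = |μ_{script A} − μ_{script B}| / σ = |359.0 − 292.4| / 72.5 = 0.9186
Noncentrality parameter: δ = d·√(n/2) = 0.9186 × √(8/2) = 1.8372
One-sided α = 0.02 → critical value z_{0.02} = 2.054.
Power = P(Z > 2.054 − δ) = Φ(-0.217) = 0.4143.
Type II error: β = 1 − power = 1 − 0.4143 = 0.5857.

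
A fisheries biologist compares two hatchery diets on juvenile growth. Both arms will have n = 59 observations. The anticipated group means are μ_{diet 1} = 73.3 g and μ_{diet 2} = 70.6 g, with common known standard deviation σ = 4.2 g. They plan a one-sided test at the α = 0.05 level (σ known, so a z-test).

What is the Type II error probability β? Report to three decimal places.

Standardized effect: d = |μ_{diet 1} − μ_{diet 2}| / σ = |73.3 − 70.6| / 4.2 = 0.6429
Noncentrality parameter: δ = d·√(n/2) = 0.6429 × √(59/2) = 3.4916
One-sided α = 0.05 → critical value z_{0.05} = 1.645.
Power = P(Z > 1.645 − δ) = Φ(1.847) = 0.9676.
Type II error: β = 1 − power = 1 − 0.9676 = 0.0324.

β ≈ 0.032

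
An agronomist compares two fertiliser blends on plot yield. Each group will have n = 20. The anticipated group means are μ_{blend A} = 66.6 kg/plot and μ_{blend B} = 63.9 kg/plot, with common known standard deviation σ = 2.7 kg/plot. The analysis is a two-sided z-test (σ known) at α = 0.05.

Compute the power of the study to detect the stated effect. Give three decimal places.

Power ≈ 0.885

Standardized effect: d = |μ_{blend A} − μ_{blend B}| / σ = |66.6 − 63.9| / 2.7 = 1.0000
Noncentrality parameter: δ = d·√(n/2) = 1.0000 × √(20/2) = 3.1623
Critical value for a two-sided test at α = 0.05: z_{α/2} = 1.960.
Power = Φ(δ − 1.960) + Φ(−δ − 1.960) = Φ(1.202) + Φ(-5.122) = 0.8854 + 0.0000 = 0.8854.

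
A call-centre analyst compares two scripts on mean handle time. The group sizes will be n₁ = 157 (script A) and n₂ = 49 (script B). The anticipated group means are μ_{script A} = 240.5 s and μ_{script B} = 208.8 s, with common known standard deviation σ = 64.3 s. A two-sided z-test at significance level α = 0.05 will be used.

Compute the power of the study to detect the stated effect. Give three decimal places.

Standardized effect: d = |μ_{script A} − μ_{script B}| / σ = |240.5 − 208.8| / 64.3 = 0.4930
Noncentrality parameter: δ = d / √(1/n₁ + 1/n₂) = 0.4930 / √(1/157 + 1/49) = 3.0127
Critical value for a two-sided test at α = 0.05: z_{α/2} = 1.960.
Power = Φ(δ − 1.960) + Φ(−δ − 1.960) = Φ(1.053) + Φ(-4.973) = 0.8538 + 0.0000 = 0.8538.

Power ≈ 0.854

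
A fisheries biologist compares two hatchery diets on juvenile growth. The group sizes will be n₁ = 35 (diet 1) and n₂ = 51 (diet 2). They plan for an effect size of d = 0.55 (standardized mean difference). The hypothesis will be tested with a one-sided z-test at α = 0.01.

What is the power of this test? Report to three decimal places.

Noncentrality parameter: δ = d / √(1/n₁ + 1/n₂) = 0.55 / √(1/35 + 1/51) = 2.5057
Critical value for a one-sided test at α = 0.01: z_α = 2.326.
Power = Φ(δ − 2.326) = Φ(0.179) = 0.5712.

Power ≈ 0.571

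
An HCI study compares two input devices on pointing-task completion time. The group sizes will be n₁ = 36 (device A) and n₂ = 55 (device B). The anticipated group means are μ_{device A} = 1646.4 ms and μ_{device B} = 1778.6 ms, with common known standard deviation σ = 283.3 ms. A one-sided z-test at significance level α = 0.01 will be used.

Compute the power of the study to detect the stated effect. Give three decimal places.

Standardized effect: d = |μ_{device A} − μ_{device B}| / σ = |1646.4 − 1778.6| / 283.3 = 0.4666
Noncentrality parameter: δ = d / √(1/n₁ + 1/n₂) = 0.4666 / √(1/36 + 1/55) = 2.1767
Critical value for a one-sided test at α = 0.01: z_α = 2.326.
Power = P(Z > 2.326 − δ) = Φ(-0.150) = 0.4405.

Power ≈ 0.441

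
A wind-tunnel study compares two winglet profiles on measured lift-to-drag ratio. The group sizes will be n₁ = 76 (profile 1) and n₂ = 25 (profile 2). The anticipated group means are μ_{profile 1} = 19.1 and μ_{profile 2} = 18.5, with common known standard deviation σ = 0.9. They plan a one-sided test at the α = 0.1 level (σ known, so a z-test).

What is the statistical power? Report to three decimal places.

Standardized effect: d = |μ_{profile 1} − μ_{profile 2}| / σ = |19.1 − 18.5| / 0.9 = 0.6667
Noncentrality parameter: δ = d / √(1/n₁ + 1/n₂) = 0.6667 / √(1/76 + 1/25) = 2.8915
One-sided α = 0.1 → critical value z_{0.1} = 1.282.
Power = Φ(δ − 1.282) = Φ(1.610) = 0.9463.

Power ≈ 0.946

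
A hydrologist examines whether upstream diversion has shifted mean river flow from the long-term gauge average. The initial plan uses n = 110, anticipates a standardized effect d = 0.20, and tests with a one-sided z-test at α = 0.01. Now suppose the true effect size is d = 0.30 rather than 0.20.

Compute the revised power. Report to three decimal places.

Power ≈ 0.794

With d = 0.30: δ = d·√n = 0.30 × √110 = 3.1464. Critical value z_{0.01} = 2.326.
Revised power = P(Z > 2.326 − δ) = Φ(0.820) = 0.7939.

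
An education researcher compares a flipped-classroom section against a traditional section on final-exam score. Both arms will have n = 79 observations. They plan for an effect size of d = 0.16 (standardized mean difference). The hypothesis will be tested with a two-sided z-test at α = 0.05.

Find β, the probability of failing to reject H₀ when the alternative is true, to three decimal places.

β ≈ 0.829

Noncentrality parameter: δ = d·√(n/2) = 0.16 × √(79/2) = 1.0056
Two-sided α = 0.05 → critical value z_{0.025} = 1.960.
Power = Φ(δ − 1.960) + Φ(−δ − 1.960) = Φ(-0.954) + Φ(-2.966) = 0.1699 + 0.0015 = 0.1715.
Type II error: β = 1 − power = 1 − 0.1715 = 0.8285.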